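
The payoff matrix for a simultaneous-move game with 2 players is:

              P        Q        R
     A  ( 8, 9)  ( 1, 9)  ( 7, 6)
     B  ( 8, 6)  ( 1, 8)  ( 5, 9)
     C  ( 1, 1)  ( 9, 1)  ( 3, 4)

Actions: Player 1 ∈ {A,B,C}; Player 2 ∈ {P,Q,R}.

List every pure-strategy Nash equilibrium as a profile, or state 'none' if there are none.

(A,P): NE
(A,Q): not NE [P1→C gives 9>1]
(A,R): not NE [P2→Q gives 9>6]
(B,P): not NE [P2→R gives 9>6]
(B,Q): not NE [P1→C gives 9>1; P2→R gives 9>8]
(B,R): not NE [P1→A gives 7>5]
(C,P): not NE [P1→B gives 8>1; P2→R gives 4>1]
(C,Q): not NE [P2→R gives 4>1]
(C,R): not NE [P1→A gives 7>3]

NE set: (A,P)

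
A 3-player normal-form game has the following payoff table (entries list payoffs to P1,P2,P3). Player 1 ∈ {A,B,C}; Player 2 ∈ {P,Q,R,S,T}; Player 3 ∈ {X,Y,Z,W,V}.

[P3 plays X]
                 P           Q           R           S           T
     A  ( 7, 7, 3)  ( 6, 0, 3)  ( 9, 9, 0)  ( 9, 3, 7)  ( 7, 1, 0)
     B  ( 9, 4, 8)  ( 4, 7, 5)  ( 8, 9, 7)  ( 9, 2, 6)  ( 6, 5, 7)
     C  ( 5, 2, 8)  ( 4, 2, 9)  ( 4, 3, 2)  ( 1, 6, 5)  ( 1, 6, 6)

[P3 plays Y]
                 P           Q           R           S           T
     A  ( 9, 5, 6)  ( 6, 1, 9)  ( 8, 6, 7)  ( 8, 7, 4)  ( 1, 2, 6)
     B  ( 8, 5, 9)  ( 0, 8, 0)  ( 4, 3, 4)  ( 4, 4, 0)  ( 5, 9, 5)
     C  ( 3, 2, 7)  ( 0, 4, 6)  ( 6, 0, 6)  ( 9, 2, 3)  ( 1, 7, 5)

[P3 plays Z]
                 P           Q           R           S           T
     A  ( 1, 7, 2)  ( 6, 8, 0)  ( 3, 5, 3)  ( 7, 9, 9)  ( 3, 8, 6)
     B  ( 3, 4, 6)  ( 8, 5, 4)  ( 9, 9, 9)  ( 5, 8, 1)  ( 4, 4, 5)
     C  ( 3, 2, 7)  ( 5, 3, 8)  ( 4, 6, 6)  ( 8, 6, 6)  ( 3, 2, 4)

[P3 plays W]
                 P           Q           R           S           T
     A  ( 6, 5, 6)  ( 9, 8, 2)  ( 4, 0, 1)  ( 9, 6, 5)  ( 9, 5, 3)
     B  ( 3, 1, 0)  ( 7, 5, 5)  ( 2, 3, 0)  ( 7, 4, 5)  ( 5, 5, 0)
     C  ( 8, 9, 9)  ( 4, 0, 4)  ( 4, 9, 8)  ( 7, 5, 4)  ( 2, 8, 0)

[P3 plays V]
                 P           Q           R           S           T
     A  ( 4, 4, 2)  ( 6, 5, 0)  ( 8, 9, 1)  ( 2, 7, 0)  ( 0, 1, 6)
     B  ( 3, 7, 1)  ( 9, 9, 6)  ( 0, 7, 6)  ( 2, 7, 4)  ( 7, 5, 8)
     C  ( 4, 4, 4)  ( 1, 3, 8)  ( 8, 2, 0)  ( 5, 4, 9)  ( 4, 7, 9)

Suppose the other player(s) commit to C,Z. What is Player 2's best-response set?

BR_2 = {R,S}

u_2(P vs C,Z) = 2
u_2(Q vs C,Z) = 3
u_2(R vs C,Z) = 6
u_2(S vs C,Z) = 6
u_2(T vs C,Z) = 2
max payoff 6 at {R,S}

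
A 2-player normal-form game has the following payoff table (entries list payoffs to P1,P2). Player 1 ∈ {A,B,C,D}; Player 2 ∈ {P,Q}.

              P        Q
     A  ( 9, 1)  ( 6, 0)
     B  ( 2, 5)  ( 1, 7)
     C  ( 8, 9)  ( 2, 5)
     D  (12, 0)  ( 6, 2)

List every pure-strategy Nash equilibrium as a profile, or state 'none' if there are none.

(A,P): not NE [P1→D gives 12>9]
(A,Q): not NE [P2→P gives 1>0]
(B,P): not NE [P1→D gives 12>2; P2→Q gives 7>5]
(B,Q): not NE [P1→D gives 6>1]
(C,P): not NE [P1→D gives 12>8]
(C,Q): not NE [P1→D gives 6>2; P2→P gives 9>5]
(D,P): not NE [P2→Q gives 2>0]
(D,Q): NE

NE set: (D,Q)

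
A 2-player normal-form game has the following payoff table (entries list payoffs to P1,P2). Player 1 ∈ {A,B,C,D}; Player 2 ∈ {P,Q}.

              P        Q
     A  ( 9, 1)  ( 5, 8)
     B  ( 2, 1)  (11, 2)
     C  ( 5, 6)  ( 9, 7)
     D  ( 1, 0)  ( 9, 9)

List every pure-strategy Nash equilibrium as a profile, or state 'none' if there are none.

Nash profiles: (B,Q)

(A,P): not NE [P2→Q gives 8>1]
(A,Q): not NE [P1→B gives 11>5]
(B,P): not NE [P1→A gives 9>2; P2→Q gives 2>1]
(B,Q): NE
(C,P): not NE [P1→A gives 9>5; P2→Q gives 7>6]
(C,Q): not NE [P1→B gives 11>9]
(D,P): not NE [P1→A gives 9>1; P2→Q gives 9>0]
(D,Q): not NE [P1→B gives 11>9]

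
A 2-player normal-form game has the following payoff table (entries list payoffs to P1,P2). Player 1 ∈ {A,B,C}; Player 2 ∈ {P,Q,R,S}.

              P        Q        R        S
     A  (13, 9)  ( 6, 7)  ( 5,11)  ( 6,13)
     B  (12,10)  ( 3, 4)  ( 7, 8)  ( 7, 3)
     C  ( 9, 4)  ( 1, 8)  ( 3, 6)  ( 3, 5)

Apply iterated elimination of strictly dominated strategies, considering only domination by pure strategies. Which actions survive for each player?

P1 drop C (A beats it: P:13>9 Q:6>1 R:5>3 S:6>3)
P2 drop Q (P beats it: A:9>7 B:10>4)
P1→{A,B} P2→{P,R,S}

Remaining: P1:{A,B} P2:{P,R,S}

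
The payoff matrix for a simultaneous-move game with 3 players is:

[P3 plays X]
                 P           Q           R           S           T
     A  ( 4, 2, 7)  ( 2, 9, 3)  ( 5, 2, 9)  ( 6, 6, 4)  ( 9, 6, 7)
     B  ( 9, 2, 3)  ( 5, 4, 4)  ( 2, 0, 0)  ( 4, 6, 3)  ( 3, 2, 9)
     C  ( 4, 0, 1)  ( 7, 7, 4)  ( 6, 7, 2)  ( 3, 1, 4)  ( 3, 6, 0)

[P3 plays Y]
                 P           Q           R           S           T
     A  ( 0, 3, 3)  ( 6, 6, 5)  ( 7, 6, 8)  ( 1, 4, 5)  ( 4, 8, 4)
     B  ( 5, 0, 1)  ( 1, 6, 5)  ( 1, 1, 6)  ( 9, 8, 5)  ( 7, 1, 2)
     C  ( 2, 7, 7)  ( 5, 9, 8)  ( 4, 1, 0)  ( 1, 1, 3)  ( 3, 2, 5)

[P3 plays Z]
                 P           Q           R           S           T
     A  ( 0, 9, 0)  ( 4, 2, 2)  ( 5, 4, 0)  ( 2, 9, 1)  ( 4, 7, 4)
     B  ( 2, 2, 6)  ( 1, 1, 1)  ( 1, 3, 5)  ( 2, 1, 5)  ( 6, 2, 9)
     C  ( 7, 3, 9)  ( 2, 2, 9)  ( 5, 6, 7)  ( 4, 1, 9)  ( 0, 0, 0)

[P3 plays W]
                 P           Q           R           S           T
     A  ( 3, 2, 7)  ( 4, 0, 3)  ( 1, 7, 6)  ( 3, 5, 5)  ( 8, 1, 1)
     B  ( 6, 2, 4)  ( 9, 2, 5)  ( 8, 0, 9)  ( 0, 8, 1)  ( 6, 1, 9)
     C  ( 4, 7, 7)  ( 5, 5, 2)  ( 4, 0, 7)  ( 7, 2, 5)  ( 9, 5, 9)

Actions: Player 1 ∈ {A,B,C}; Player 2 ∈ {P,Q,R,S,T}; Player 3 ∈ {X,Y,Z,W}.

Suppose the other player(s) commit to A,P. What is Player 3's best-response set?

argmax u_3 = {X,W}

u_3(X vs A,P) = 7
u_3(Y vs A,P) = 3
u_3(Z vs A,P) = 0
u_3(W vs A,P) = 7
max payoff 7 at {X,W}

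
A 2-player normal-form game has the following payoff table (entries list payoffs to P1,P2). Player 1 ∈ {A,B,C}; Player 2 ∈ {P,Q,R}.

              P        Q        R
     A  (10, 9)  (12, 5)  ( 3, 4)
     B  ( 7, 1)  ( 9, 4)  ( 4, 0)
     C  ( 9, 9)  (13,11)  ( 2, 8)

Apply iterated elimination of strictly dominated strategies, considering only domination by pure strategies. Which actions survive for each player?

Survivors P1:{A,C} P2:{P,Q}

P2 drop R (P beats it: A:9>4 B:1>0 C:9>8)
P1 drop B (A beats it: P:10>7 Q:12>9)
P1→{A,C} P2→{P,Q}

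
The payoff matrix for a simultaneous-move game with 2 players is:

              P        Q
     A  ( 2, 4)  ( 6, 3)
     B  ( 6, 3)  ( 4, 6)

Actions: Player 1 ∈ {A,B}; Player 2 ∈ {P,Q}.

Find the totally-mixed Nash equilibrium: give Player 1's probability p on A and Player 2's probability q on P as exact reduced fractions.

(p,q) = (3/4, 1/3)

P1 indiff ⇒ q·2+(1-q)·6 = q·6+(1-q)·4 ⇒ q(-4) = (1-q)(-2) ⇒ q = 1/3
P2 indiff ⇒ p·4+(1-p)·3 = p·3+(1-p)·6 ⇒ p(1) = (1-p)(3) ⇒ p = 3/4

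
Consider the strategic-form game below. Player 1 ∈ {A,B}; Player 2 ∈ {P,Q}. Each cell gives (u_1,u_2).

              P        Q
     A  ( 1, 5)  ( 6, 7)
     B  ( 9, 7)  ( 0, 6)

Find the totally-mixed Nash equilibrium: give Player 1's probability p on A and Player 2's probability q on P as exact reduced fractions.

P1 indiff ⇒ q·1+(1-q)·6 = q·9+(1-q)·0 ⇒ q(-8) = (1-q)(-6) ⇒ q = 3/7
P2 indiff ⇒ p·5+(1-p)·7 = p·7+(1-p)·6 ⇒ p(-2) = (1-p)(-1) ⇒ p = 1/3

p=1/3, q=3/7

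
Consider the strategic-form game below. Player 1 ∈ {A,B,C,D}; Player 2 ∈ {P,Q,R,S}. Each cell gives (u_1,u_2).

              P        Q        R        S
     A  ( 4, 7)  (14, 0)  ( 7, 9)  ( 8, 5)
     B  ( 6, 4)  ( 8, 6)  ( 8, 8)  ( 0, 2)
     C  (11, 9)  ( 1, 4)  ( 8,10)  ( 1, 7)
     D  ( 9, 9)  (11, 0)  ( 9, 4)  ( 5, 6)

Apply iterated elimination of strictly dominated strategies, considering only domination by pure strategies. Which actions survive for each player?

Remaining: P1:{C,D} P2:{P,R}

P1 drop B (D beats it: P:9>6 Q:11>8 R:9>8 S:5>0)
P2 drop Q (P beats it: A:7>0 C:9>4 D:9>0)
P2 drop S (P beats it: A:7>5 C:9>7 D:9>6)
P1 drop A (C beats it: P:11>4 R:8>7)
P1→{C,D} P2→{P,R}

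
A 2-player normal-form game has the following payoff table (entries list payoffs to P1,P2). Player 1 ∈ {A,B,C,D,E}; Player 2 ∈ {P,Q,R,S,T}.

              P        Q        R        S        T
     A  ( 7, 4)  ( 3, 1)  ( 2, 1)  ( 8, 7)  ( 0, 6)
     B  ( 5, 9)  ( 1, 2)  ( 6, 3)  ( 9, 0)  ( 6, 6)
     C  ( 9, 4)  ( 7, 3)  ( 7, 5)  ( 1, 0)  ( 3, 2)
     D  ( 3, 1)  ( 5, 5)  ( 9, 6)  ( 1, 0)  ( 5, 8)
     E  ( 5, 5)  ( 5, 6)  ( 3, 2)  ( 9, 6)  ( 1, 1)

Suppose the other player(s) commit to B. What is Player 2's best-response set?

u_2(P vs B) = 9
u_2(Q vs B) = 2
u_2(R vs B) = 3
u_2(S vs B) = 0
u_2(T vs B) = 6
max payoff 9 at {P}

argmax u_2 = {P}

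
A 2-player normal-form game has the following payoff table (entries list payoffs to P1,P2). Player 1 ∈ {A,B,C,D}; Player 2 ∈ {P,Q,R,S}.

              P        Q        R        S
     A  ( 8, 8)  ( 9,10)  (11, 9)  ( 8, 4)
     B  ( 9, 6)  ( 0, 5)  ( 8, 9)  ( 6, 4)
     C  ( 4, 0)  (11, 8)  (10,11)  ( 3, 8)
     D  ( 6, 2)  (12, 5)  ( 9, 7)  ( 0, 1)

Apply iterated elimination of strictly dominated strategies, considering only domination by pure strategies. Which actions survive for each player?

IESDS → P1:{A,C,D} P2:{Q,R}

P2 drop P (R beats it: A:9>8 B:9>6 C:11>0 D:7>2)
P1 drop B (A beats it: Q:9>0 R:11>8 S:8>6)
P2 drop S (R beats it: A:9>4 C:11>8 D:7>1)
P1→{A,C,D} P2→{Q,R}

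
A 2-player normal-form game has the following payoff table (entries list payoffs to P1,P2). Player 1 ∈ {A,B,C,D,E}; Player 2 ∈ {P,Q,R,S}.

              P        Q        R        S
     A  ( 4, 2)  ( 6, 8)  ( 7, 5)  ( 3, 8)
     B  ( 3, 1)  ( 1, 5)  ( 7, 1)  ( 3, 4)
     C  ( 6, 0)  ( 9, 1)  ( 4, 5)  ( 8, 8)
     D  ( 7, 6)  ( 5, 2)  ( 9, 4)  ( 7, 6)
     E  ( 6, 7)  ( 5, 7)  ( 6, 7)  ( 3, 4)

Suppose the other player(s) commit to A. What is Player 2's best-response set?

BR_2 = {Q,S}

u_2(P vs A) = 2
u_2(Q vs A) = 8
u_2(R vs A) = 5
u_2(S vs A) = 8
max payoff 8 at {Q,S}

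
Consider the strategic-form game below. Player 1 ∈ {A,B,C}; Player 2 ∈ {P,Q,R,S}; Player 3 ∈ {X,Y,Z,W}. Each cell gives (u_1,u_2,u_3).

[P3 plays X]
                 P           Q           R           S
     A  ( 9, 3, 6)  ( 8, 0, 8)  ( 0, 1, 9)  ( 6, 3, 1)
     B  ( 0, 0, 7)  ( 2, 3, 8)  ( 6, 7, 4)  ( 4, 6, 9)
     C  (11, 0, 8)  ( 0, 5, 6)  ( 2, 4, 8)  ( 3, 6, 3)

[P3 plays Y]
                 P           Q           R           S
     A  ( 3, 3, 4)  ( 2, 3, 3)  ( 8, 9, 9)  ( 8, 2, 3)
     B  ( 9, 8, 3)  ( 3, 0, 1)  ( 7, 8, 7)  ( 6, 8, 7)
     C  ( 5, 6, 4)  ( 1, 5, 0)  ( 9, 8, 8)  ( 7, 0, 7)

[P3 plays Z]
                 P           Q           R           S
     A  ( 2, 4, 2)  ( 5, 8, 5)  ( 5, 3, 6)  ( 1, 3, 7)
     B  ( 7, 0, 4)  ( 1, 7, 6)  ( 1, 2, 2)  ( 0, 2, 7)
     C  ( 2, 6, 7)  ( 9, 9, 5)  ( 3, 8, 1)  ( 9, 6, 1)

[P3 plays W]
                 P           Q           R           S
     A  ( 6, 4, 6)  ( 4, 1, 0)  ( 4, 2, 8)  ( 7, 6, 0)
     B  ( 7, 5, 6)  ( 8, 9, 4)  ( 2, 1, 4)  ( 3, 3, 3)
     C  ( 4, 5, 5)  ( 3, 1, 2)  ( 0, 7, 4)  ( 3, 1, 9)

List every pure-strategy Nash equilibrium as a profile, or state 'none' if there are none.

(A,P,X): not NE [P1→C gives 11>9]
(A,P,Y): not NE [P1→B gives 9>3; P2→R gives 9>3; P3→W gives 6>4]
(A,P,Z): not NE [P1→B gives 7>2; P2→Q gives 8>4; P3→W gives 6>2]
(A,P,W): not NE [P1→B gives 7>6; P2→S gives 6>4]
(A,Q,X): not NE [P2→S gives 3>0]
(A,Q,Y): not NE [P1→B gives 3>2; P2→R gives 9>3; P3→X gives 8>3]
(A,Q,Z): not NE [P1→C gives 9>5; P3→X gives 8>5]
(A,Q,W): not NE [P1→B gives 8>4; P2→S gives 6>1; P3→X gives 8>0]
(A,R,X): not NE [P1→B gives 6>0; P2→S gives 3>1]
(A,R,Y): not NE [P1→C gives 9>8]
(A,R,Z): not NE [P2→Q gives 8>3; P3→Y gives 9>6]
(A,R,W): not NE [P2→S gives 6>2; P3→Y gives 9>8]
(A,S,X): not NE [P3→Z gives 7>1]
(A,S,Y): not NE [P2→R gives 9>2; P3→Z gives 7>3]
(A,S,Z): not NE [P1→C gives 9>1; P2→Q gives 8>3]
(A,S,W): not NE [P3→Z gives 7>0]
(B,P,X): not NE [P1→C gives 11>0; P2→R gives 7>0]
(B,P,Y): not NE [P3→X gives 7>3]
(B,P,Z): not NE [P2→Q gives 7>0; P3→X gives 7>4]
(B,P,W): not NE [P2→Q gives 9>5; P3→X gives 7>6]
(B,Q,X): not NE [P1→A gives 8>2; P2→R gives 7>3]
(B,Q,Y): not NE [P2→S gives 8>0; P3→X gives 8>1]
(B,Q,Z): not NE [P1→C gives 9>1; P3→X gives 8>6]
(B,Q,W): not NE [P3→X gives 8>4]
(B,R,X): not NE [P3→Y gives 7>4]
(B,R,Y): not NE [P1→C gives 9>7]
(B,R,Z): not NE [P1→A gives 5>1; P2→Q gives 7>2; P3→Y gives 7>2]
(B,R,W): not NE [P1→A gives 4>2; P2→Q gives 9>1; P3→Y gives 7>4]
(B,S,X): not NE [P1→A gives 6>4; P2→R gives 7>6]
(B,S,Y): not NE [P1→A gives 8>6; P3→X gives 9>7]
(B,S,Z): not NE [P1→C gives 9>0; P2→Q gives 7>2; P3→X gives 9>7]
(B,S,W): not NE [P1→A gives 7>3; P2→Q gives 9>3; P3→X gives 9>3]
(C,P,X): not NE [P2→S gives 6>0]
(C,P,Y): not NE [P1→B gives 9>5; P2→R gives 8>6; P3→X gives 8>4]
(C,P,Z): not NE [P1→B gives 7>2; P2→Q gives 9>6; P3→X gives 8>7]
(C,P,W): not NE [P1→B gives 7>4; P2→R gives 7>5; P3→X gives 8>5]
(C,Q,X): not NE [P1→A gives 8>0; P2→S gives 6>5]
(C,Q,Y): not NE [P1→B gives 3>1; P2→R gives 8>5; P3→X gives 6>0]
(C,Q,Z): not NE [P3→X gives 6>5]
(C,Q,W): not NE [P1→B gives 8>3; P2→R gives 7>1; P3→X gives 6>2]
(C,R,X): not NE [P1→B gives 6>2; P2→S gives 6>4]
(C,R,Y): NE
(C,R,Z): not NE [P1→A gives 5>3; P2→Q gives 9>8; P3→Y gives 8>1]
(C,R,W): not NE [P1→A gives 4>0; P3→Y gives 8>4]
(C,S,X): not NE [P1→A gives 6>3; P3→W gives 9>3]
(C,S,Y): not NE [P1→A gives 8>7; P2→R gives 8>0; P3→W gives 9>7]
(C,S,Z): not NE [P2→Q gives 9>6; P3→W gives 9>1]
(C,S,W): not NE [P1→A gives 7>3; P2→R gives 7>1]

NE set: (C,R,Y)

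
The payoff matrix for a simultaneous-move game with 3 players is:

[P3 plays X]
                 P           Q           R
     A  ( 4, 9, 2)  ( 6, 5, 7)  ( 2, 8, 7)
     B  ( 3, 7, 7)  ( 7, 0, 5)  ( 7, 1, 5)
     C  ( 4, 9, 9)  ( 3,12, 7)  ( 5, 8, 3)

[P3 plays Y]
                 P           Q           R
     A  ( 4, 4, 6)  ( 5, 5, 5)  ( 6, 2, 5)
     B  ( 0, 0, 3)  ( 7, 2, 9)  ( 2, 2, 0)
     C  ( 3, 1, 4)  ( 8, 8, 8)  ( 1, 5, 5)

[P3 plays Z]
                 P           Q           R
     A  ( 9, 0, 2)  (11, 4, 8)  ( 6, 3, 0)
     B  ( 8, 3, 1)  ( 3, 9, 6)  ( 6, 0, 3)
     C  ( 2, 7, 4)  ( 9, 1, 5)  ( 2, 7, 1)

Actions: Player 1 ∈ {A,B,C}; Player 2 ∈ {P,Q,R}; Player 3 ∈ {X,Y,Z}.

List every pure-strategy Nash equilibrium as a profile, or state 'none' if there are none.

(A,P,X): not NE [P3→Y gives 6>2]
(A,P,Y): not NE [P2→Q gives 5>4]
(A,P,Z): not NE [P2→Q gives 4>0; P3→Y gives 6>2]
(A,Q,X): not NE [P1→B gives 7>6; P2→P gives 9>5; P3→Z gives 8>7]
(A,Q,Y): not NE [P1→C gives 8>5; P3→Z gives 8>5]
(A,Q,Z): NE
(A,R,X): not NE [P1→B gives 7>2; P2→P gives 9>8]
(A,R,Y): not NE [P2→Q gives 5>2; P3→X gives 7>5]
(A,R,Z): not NE [P2→Q gives 4>3; P3→X gives 7>0]
(B,P,X): not NE [P1→C gives 4>3]
(B,P,Y): not NE [P1→A gives 4>0; P2→R gives 2>0; P3→X gives 7>3]
(B,P,Z): not NE [P1→A gives 9>8; P2→Q gives 9>3; P3→X gives 7>1]
(B,Q,X): not NE [P2→P gives 7>0; P3→Y gives 9>5]
(B,Q,Y): not NE [P1→C gives 8>7]
(B,Q,Z): not NE [P1→A gives 11>3; P3→Y gives 9>6]
(B,R,X): not NE [P2→P gives 7>1]
(B,R,Y): not NE [P1→A gives 6>2; P3→X gives 5>0]
(B,R,Z): not NE [P2→Q gives 9>0; P3→X gives 5>3]
(C,P,X): not NE [P2→Q gives 12>9]
(C,P,Y): not NE [P1→A gives 4>3; P2→Q gives 8>1; P3→X gives 9>4]
(C,P,Z): not NE [P1→A gives 9>2; P3→X gives 9>4]
(C,Q,X): not NE [P1→B gives 7>3; P3→Y gives 8>7]
(C,Q,Y): NE
(C,Q,Z): not NE [P1→A gives 11>9; P2→R gives 7>1; P3→Y gives 8>5]
(C,R,X): not NE [P1→B gives 7>5; P2→Q gives 12>8; P3→Y gives 5>3]
(C,R,Y): not NE [P1→A gives 6>1; P2→Q gives 8>5]
(C,R,Z): not NE [P1→B gives 6>2; P3→Y gives 5>1]

PSNE = {(A,Q,Z), (C,Q,Y)}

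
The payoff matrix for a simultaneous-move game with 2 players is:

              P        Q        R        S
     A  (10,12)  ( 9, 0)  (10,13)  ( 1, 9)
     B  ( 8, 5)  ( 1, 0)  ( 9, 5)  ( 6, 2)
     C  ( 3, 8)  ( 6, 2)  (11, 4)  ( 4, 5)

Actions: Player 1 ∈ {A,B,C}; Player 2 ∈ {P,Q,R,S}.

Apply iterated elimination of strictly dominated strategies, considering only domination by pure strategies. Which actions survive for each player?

Survivors P1:{A,C} P2:{P,R}

P2 drop Q (P beats it: A:12>0 B:5>0 C:8>2)
P2 drop S (P beats it: A:12>9 B:5>2 C:8>5)
P1 drop B (A beats it: P:10>8 R:10>9)
P1→{A,C} P2→{P,R}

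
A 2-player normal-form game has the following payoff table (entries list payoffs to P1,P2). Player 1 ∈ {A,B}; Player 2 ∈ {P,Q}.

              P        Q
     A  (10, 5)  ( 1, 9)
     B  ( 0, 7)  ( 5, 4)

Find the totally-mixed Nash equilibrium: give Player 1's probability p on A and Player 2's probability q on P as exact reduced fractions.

P1 mixes 3/7 on A; P2 mixes 2/7 on P

P1 indiff ⇒ q·10+(1-q)·1 = q·0+(1-q)·5 ⇒ q(10) = (1-q)(4) ⇒ q = 2/7
P2 indiff ⇒ p·5+(1-p)·7 = p·9+(1-p)·4 ⇒ p(-4) = (1-p)(-3) ⇒ p = 3/7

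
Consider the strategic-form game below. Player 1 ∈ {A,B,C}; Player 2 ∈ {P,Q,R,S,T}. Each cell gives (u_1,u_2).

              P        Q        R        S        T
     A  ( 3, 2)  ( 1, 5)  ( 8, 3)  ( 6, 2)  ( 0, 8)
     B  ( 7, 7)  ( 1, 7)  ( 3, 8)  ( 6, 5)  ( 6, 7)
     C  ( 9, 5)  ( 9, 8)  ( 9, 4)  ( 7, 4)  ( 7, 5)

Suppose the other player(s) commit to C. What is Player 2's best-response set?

u_2(P vs C) = 5
u_2(Q vs C) = 8
u_2(R vs C) = 4
u_2(S vs C) = 4
u_2(T vs C) = 5
max payoff 8 at {Q}

BR_2 = {Q}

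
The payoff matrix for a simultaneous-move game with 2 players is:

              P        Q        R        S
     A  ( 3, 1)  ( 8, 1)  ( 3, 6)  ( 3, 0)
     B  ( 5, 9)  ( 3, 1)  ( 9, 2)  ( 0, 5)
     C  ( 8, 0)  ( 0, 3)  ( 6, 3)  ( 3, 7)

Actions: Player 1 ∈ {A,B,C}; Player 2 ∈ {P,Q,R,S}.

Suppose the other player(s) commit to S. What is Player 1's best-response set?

P1 best: {A,C}

u_1(A vs S) = 3
u_1(B vs S) = 0
u_1(C vs S) = 3
max payoff 3 at {A,C}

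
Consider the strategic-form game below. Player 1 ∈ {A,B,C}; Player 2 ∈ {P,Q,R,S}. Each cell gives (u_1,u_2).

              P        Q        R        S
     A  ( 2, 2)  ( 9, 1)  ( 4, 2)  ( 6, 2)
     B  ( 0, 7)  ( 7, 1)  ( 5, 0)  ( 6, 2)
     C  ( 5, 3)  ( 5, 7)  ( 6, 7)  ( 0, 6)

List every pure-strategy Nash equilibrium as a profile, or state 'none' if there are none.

(A,P): not NE [P1→C gives 5>2]
(A,Q): not NE [P2→S gives 2>1]
(A,R): not NE [P1→C gives 6>4]
(A,S): NE
(B,P): not NE [P1→C gives 5>0]
(B,Q): not NE [P1→A gives 9>7; P2→P gives 7>1]
(B,R): not NE [P1→C gives 6>5; P2→P gives 7>0]
(B,S): not NE [P2→P gives 7>2]
(C,P): not NE [P2→R gives 7>3]
(C,Q): not NE [P1→A gives 9>5]
(C,R): NE
(C,S): not NE [P1→B gives 6>0; P2→R gives 7>6]

NE set: (A,S), (C,R)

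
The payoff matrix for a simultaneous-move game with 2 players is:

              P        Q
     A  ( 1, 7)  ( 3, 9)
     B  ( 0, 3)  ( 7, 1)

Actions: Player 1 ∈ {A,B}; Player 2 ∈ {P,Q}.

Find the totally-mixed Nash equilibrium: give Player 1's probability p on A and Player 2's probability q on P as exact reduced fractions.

P1 indiff ⇒ q·1+(1-q)·3 = q·0+(1-q)·7 ⇒ q(1) = (1-q)(4) ⇒ q = 4/5
P2 indiff ⇒ p·7+(1-p)·3 = p·9+(1-p)·1 ⇒ p(-2) = (1-p)(-2) ⇒ p = 1/2

(p,q) = (1/2, 4/5)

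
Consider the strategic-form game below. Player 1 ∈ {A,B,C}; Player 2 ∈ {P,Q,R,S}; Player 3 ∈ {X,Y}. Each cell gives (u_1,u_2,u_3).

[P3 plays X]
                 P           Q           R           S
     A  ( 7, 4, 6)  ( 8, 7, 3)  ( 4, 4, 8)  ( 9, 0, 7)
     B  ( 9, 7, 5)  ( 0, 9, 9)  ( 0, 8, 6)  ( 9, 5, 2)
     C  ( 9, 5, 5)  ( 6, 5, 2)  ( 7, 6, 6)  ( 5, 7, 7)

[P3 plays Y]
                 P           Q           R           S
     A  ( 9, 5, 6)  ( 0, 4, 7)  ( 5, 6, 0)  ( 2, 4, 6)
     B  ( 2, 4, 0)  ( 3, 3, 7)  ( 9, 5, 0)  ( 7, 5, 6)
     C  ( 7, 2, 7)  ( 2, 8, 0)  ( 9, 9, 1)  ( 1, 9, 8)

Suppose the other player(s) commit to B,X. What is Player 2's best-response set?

u_2(P vs B,X) = 7
u_2(Q vs B,X) = 9
u_2(R vs B,X) = 8
u_2(S vs B,X) = 5
max payoff 9 at {Q}

argmax u_2 = {Q}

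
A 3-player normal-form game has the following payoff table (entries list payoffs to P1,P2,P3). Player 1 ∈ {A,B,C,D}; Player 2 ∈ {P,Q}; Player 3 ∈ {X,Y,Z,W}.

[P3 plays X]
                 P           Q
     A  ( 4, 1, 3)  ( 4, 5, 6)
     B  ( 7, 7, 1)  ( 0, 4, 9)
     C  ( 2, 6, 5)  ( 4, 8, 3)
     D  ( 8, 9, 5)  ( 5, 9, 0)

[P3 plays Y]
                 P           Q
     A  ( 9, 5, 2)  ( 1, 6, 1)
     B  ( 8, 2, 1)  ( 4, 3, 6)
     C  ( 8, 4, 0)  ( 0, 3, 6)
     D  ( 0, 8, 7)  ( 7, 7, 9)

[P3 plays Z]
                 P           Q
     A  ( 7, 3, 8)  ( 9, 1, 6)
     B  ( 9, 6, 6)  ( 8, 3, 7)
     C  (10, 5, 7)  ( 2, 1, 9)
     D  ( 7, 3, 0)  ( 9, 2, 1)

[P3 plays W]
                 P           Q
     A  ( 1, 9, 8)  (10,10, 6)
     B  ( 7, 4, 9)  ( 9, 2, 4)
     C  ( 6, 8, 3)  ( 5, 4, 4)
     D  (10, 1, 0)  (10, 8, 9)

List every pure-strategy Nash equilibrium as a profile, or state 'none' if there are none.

(A,P,X): not NE [P1→D gives 8>4; P2→Q gives 5>1; P3→W gives 8>3]
(A,P,Y): not NE [P2→Q gives 6>5; P3→W gives 8>2]
(A,P,Z): not NE [P1→C gives 10>7]
(A,P,W): not NE [P1→D gives 10>1; P2→Q gives 10>9]
(A,Q,X): not NE [P1→D gives 5>4]
(A,Q,Y): not NE [P1→D gives 7>1; P3→W gives 6>1]
(A,Q,Z): not NE [P2→P gives 3>1]
(A,Q,W): NE
(B,P,X): not NE [P1→D gives 8>7; P3→W gives 9>1]
(B,P,Y): not NE [P1→A gives 9>8; P2→Q gives 3>2; P3→W gives 9>1]
(B,P,Z): not NE [P1→C gives 10>9; P3→W gives 9>6]
(B,P,W): not NE [P1→D gives 10>7]
(B,Q,X): not NE [P1→D gives 5>0; P2→P gives 7>4]
(B,Q,Y): not NE [P1→D gives 7>4; P3→X gives 9>6]
(B,Q,Z): not NE [P1→D gives 9>8; P2→P gives 6>3; P3→X gives 9>7]
(B,Q,W): not NE [P1→D gives 10>9; P2→P gives 4>2; P3→X gives 9>4]
(C,P,X): not NE [P1→D gives 8>2; P2→Q gives 8>6; P3→Z gives 7>5]
(C,P,Y): not NE [P1→A gives 9>8; P3→Z gives 7>0]
(C,P,Z): NE
(C,P,W): not NE [P1→D gives 10>6; P3→Z gives 7>3]
(C,Q,X): not NE [P1→D gives 5>4; P3→Z gives 9>3]
(C,Q,Y): not NE [P1→D gives 7>0; P2→P gives 4>3; P3→Z gives 9>6]
(C,Q,Z): not NE [P1→D gives 9>2; P2→P gives 5>1]
(C,Q,W): not NE [P1→D gives 10>5; P2→P gives 8>4; P3→Z gives 9>4]
(D,P,X): not NE [P3→Y gives 7>5]
(D,P,Y): not NE [P1→A gives 9>0]
(D,P,Z): not NE [P1→C gives 10>7; P3→Y gives 7>0]
(D,P,W): not NE [P2→Q gives 8>1; P3→Y gives 7>0]
(D,Q,X): not NE [P3→W gives 9>0]
(D,Q,Y): not NE [P2→P gives 8>7]
(D,Q,Z): not NE [P2→P gives 3>2; P3→W gives 9>1]
(D,Q,W): NE

PSNE = {(A,Q,W), (C,P,Z), (D,Q,W)}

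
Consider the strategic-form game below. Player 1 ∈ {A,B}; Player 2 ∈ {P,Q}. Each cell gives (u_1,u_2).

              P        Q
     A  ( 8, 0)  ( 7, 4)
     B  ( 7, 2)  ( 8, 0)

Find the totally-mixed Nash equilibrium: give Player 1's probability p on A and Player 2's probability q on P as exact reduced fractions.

P1 mixes 1/3 on A; P2 mixes 1/2 on P

P1 indiff ⇒ q·8+(1-q)·7 = q·7+(1-q)·8 ⇒ q(1) = (1-q)(1) ⇒ q = 1/2
P2 indiff ⇒ p·0+(1-p)·2 = p·4+(1-p)·0 ⇒ p(-4) = (1-p)(-2) ⇒ p = 1/3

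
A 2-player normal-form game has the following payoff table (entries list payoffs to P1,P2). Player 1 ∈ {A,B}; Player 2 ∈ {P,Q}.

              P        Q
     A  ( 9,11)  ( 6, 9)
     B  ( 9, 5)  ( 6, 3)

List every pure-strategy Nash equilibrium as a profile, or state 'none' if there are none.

(A,P): NE
(A,Q): not NE [P2→P gives 11>9]
(B,P): NE
(B,Q): not NE [P2→P gives 5>3]

NE set: (A,P), (B,P)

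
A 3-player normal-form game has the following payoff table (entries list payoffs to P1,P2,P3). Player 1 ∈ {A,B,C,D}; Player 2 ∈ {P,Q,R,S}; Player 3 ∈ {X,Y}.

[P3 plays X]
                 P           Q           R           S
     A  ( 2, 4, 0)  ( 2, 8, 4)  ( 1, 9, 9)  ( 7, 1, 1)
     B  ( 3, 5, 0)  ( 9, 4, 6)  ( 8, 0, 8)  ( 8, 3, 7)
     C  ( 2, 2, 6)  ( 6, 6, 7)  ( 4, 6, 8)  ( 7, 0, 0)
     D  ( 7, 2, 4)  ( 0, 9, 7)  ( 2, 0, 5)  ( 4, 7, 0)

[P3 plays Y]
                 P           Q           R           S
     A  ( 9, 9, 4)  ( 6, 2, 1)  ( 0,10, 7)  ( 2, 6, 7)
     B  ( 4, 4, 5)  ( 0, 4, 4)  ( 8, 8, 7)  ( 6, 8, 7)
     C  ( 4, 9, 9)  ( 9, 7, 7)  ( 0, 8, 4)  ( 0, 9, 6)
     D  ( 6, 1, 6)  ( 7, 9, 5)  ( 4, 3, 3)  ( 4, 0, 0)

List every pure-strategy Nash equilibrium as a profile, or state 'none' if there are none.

PSNE = {(B,S,Y)}

(A,P,X): not NE [P1→D gives 7>2; P2→R gives 9>4; P3→Y gives 4>0]
(A,P,Y): not NE [P2→R gives 10>9]
(A,Q,X): not NE [P1→B gives 9>2; P2→R gives 9>8]
(A,Q,Y): not NE [P1→C gives 9>6; P2→R gives 10>2; P3→X gives 4>1]
(A,R,X): not NE [P1→B gives 8>1]
(A,R,Y): not NE [P1→B gives 8>0; P3→X gives 9>7]
(A,S,X): not NE [P1→B gives 8>7; P2→R gives 9>1; P3→Y gives 7>1]
(A,S,Y): not NE [P1→B gives 6>2; P2→R gives 10>6]
(B,P,X): not NE [P1→D gives 7>3; P3→Y gives 5>0]
(B,P,Y): not NE [P1→A gives 9>4; P2→S gives 8>4]
(B,Q,X): not NE [P2→P gives 5>4]
(B,Q,Y): not NE [P1→C gives 9>0; P2→S gives 8>4; P3→X gives 6>4]
(B,R,X): not NE [P2→P gives 5>0]
(B,R,Y): not NE [P3→X gives 8>7]
(B,S,X): not NE [P2→P gives 5>3]
(B,S,Y): NE
(C,P,X): not NE [P1→D gives 7>2; P2→R gives 6>2; P3→Y gives 9>6]
(C,P,Y): not NE [P1→A gives 9>4]
(C,Q,X): not NE [P1→B gives 9>6]
(C,Q,Y): not NE [P2→S gives 9>7]
(C,R,X): not NE [P1→B gives 8>4]
(C,R,Y): not NE [P1→B gives 8>0; P2→S gives 9>8; P3→X gives 8>4]
(C,S,X): not NE [P1→B gives 8>7; P2→R gives 6>0; P3→Y gives 6>0]
(C,S,Y): not NE [P1→B gives 6>0]
(D,P,X): not NE [P2→Q gives 9>2; P3→Y gives 6>4]
(D,P,Y): not NE [P1→A gives 9>6; P2→Q gives 9>1]
(D,Q,X): not NE [P1→B gives 9>0]
(D,Q,Y): not NE [P1→C gives 9>7; P3→X gives 7>5]
(D,R,X): not NE [P1→B gives 8>2; P2→Q gives 9>0]
(D,R,Y): not NE [P1→B gives 8>4; P2→Q gives 9>3; P3→X gives 5>3]
(D,S,X): not NE [P1→B gives 8>4; P2→Q gives 9>7]
(D,S,Y): not NE [P1→B gives 6>4; P2→Q gives 9>0]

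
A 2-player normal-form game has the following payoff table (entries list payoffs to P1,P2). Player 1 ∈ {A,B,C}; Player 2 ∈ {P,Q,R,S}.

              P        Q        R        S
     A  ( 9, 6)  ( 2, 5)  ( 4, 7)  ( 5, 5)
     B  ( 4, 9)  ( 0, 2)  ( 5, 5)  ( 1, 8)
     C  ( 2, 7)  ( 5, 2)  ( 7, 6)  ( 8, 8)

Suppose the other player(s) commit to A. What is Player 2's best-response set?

argmax u_2 = {R}

u_2(P vs A) = 6
u_2(Q vs A) = 5
u_2(R vs A) = 7
u_2(S vs A) = 5
max payoff 7 at {R}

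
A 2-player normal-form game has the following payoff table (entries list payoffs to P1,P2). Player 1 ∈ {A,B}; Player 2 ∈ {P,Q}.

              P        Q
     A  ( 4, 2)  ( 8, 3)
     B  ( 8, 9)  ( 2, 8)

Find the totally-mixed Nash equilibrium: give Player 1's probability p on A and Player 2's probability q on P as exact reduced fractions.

P1 indiff ⇒ q·4+(1-q)·8 = q·8+(1-q)·2 ⇒ q(-4) = (1-q)(-6) ⇒ q = 3/5
P2 indiff ⇒ p·2+(1-p)·9 = p·3+(1-p)·8 ⇒ p(-1) = (1-p)(-1) ⇒ p = 1/2

P1 mixes 1/2 on A; P2 mixes 3/5 on P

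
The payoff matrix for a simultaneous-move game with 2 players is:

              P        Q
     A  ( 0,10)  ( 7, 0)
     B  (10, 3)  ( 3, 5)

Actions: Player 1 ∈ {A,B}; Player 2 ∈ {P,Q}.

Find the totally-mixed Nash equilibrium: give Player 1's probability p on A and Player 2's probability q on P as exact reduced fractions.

(p,q) = (1/6, 2/7)

P1 indiff ⇒ q·0+(1-q)·7 = q·10+(1-q)·3 ⇒ q(-10) = (1-q)(-4) ⇒ q = 2/7
P2 indiff ⇒ p·10+(1-p)·3 = p·0+(1-p)·5 ⇒ p(10) = (1-p)(2) ⇒ p = 1/6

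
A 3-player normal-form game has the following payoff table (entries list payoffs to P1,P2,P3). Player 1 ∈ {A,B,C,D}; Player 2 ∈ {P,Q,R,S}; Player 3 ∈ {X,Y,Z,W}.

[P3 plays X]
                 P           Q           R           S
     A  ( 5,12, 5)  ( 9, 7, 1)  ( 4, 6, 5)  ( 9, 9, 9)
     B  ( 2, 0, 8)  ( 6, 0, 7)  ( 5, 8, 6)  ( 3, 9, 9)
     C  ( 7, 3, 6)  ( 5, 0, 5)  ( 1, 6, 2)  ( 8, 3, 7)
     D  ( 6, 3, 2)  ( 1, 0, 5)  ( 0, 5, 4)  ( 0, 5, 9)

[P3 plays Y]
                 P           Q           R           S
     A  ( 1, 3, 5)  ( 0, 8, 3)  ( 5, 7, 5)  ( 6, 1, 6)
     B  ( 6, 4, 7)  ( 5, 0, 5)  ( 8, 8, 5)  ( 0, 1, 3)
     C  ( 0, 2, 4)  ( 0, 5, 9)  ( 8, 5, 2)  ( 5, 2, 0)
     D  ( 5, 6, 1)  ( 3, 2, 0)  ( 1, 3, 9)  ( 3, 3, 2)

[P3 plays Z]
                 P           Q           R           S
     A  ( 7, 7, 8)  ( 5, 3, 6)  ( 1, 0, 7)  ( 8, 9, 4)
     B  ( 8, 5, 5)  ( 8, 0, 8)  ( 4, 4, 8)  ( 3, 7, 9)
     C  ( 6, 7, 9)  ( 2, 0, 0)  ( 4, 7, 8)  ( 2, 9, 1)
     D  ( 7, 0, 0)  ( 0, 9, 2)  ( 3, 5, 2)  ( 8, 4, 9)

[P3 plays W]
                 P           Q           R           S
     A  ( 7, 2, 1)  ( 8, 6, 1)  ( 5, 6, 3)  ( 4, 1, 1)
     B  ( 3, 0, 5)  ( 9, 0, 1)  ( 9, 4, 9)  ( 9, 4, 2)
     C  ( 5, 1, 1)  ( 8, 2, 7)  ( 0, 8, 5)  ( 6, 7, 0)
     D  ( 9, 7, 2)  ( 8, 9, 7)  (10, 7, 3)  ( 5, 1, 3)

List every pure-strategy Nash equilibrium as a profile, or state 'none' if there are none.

Equilibria: none

(A,P,X): not NE [P1→C gives 7>5; P3→Z gives 8>5]
(A,P,Y): not NE [P1→B gives 6>1; P2→Q gives 8>3; P3→Z gives 8>5]
(A,P,Z): not NE [P1→B gives 8>7; P2→S gives 9>7]
(A,P,W): not NE [P1→D gives 9>7; P2→R gives 6>2; P3→Z gives 8>1]
(A,Q,X): not NE [P2→P gives 12>7; P3→Z gives 6>1]
(A,Q,Y): not NE [P1→B gives 5>0; P3→Z gives 6>3]
(A,Q,Z): not NE [P1→B gives 8>5; P2→S gives 9>3]
(A,Q,W): not NE [P1→B gives 9>8; P3→Z gives 6>1]
(A,R,X): not NE [P1→B gives 5>4; P2→P gives 12>6; P3→Z gives 7>5]
(A,R,Y): not NE [P1→C gives 8>5; P2→Q gives 8>7; P3→Z gives 7>5]
(A,R,Z): not NE [P1→C gives 4>1; P2→S gives 9>0]
(A,R,W): not NE [P1→D gives 10>5; P3→Z gives 7>3]
(A,S,X): not NE [P2→P gives 12>9]
(A,S,Y): not NE [P2→Q gives 8>1; P3→X gives 9>6]
(A,S,Z): not NE [P3→X gives 9>4]
(A,S,W): not NE [P1→B gives 9>4; P2→R gives 6>1; P3→X gives 9>1]
(B,P,X): not NE [P1→C gives 7>2; P2→S gives 9>0]
(B,P,Y): not NE [P2→R gives 8>4; P3→X gives 8>7]
(B,P,Z): not NE [P2→S gives 7>5; P3→X gives 8>5]
(B,P,W): not NE [P1→D gives 9>3; P2→S gives 4>0; P3→X gives 8>5]
(B,Q,X): not NE [P1→A gives 9>6; P2→S gives 9>0; P3→Z gives 8>7]
(B,Q,Y): not NE [P2→R gives 8>0; P3→Z gives 8>5]
(B,Q,Z): not NE [P2→S gives 7>0]
(B,Q,W): not NE [P2→S gives 4>0; P3→Z gives 8>1]
(B,R,X): not NE [P2→S gives 9>8; P3→W gives 9>6]
(B,R,Y): not NE [P3→W gives 9>5]
(B,R,Z): not NE [P2→S gives 7>4; P3→W gives 9>8]
(B,R,W): not NE [P1→D gives 10>9]
(B,S,X): not NE [P1→A gives 9>3]
(B,S,Y): not NE [P1→A gives 6>0; P2→R gives 8>1; P3→Z gives 9>3]
(B,S,Z): not NE [P1→D gives 8>3]
(B,S,W): not NE [P3→Z gives 9>2]
(C,P,X): not NE [P2→R gives 6>3; P3→Z gives 9>6]
(C,P,Y): not NE [P1→B gives 6>0; P2→R gives 5>2; P3→Z gives 9>4]
(C,P,Z): not NE [P1→B gives 8>6; P2→S gives 9>7]
(C,P,W): not NE [P1→D gives 9>5; P2→R gives 8>1; P3→Z gives 9>1]
(C,Q,X): not NE [P1→A gives 9>5; P2→R gives 6>0; P3→Y gives 9>5]
(C,Q,Y): not NE [P1→B gives 5>0]
(C,Q,Z): not NE [P1→B gives 8>2; P2→S gives 9>0; P3→Y gives 9>0]
(C,Q,W): not NE [P1→B gives 9>8; P2→R gives 8>2; P3→Y gives 9>7]
(C,R,X): not NE [P1→B gives 5>1; P3→Z gives 8>2]
(C,R,Y): not NE [P3→Z gives 8>2]
(C,R,Z): not NE [P2→S gives 9>7]
(C,R,W): not NE [P1→D gives 10>0; P3→Z gives 8>5]
(C,S,X): not NE [P1→A gives 9>8; P2→R gives 6>3]
(C,S,Y): not NE [P1→A gives 6>5; P2→R gives 5>2; P3→X gives 7>0]
(C,S,Z): not NE [P1→D gives 8>2; P3→X gives 7>1]
(C,S,W): not NE [P1→B gives 9>6; P2→R gives 8>7; P3→X gives 7>0]
(D,P,X): not NE [P1→C gives 7>6; P2→S gives 5>3]
(D,P,Y): not NE [P1→B gives 6>5; P3→W gives 2>1]
(D,P,Z): not NE [P1→B gives 8>7; P2→Q gives 9>0; P3→W gives 2>0]
(D,P,W): not NE [P2→Q gives 9>7]
(D,Q,X): not NE [P1→A gives 9>1; P2→S gives 5>0; P3→W gives 7>5]
(D,Q,Y): not NE [P1→B gives 5>3; P2→P gives 6>2; P3→W gives 7>0]
(D,Q,Z): not NE [P1→B gives 8>0; P3→W gives 7>2]
(D,Q,W): not NE [P1→B gives 9>8]
(D,R,X): not NE [P1→B gives 5>0; P3→Y gives 9>4]
(D,R,Y): not NE [P1→C gives 8>1; P2→P gives 6>3]
(D,R,Z): not NE [P1→C gives 4>3; P2→Q gives 9>5; P3→Y gives 9>2]
(D,R,W): not NE [P2→Q gives 9>7; P3→Y gives 9>3]
(D,S,X): not NE [P1→A gives 9>0]
(D,S,Y): not NE [P1→A gives 6>3; P2→P gives 6>3; P3→Z gives 9>2]
(D,S,Z): not NE [P2→Q gives 9>4]
(D,S,W): not NE [P1→B gives 9>5; P2→Q gives 9>1; P3→Z gives 9>3]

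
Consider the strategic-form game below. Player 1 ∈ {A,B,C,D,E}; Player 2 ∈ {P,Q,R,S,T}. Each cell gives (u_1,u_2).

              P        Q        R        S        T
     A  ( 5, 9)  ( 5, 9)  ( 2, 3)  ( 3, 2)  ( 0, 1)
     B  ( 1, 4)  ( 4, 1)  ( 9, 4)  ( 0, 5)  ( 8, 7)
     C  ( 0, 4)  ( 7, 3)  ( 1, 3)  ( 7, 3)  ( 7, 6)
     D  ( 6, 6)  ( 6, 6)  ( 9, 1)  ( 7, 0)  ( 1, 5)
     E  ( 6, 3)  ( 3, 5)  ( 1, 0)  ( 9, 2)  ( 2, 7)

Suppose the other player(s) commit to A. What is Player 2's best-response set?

BR_2 = {P,Q}

u_2(P vs A) = 9
u_2(Q vs A) = 9
u_2(R vs A) = 3
u_2(S vs A) = 2
u_2(T vs A) = 1
max payoff 9 at {P,Q}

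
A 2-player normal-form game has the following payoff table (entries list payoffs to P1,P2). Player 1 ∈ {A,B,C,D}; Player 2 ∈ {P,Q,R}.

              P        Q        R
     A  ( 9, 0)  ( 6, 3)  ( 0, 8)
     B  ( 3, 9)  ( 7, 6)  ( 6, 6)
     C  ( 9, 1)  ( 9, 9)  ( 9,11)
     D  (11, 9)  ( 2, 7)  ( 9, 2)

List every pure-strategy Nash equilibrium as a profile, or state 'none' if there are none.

(A,P): not NE [P1→D gives 11>9; P2→R gives 8>0]
(A,Q): not NE [P1→C gives 9>6; P2→R gives 8>3]
(A,R): not NE [P1→D gives 9>0]
(B,P): not NE [P1→D gives 11>3]
(B,Q): not NE [P1→C gives 9>7; P2→P gives 9>6]
(B,R): not NE [P1→D gives 9>6; P2→P gives 9>6]
(C,P): not NE [P1→D gives 11>9; P2→R gives 11>1]
(C,Q): not NE [P2→R gives 11>9]
(C,R): NE
(D,P): NE
(D,Q): not NE [P1→C gives 9>2; P2→P gives 9>7]
(D,R): not NE [P2→P gives 9>2]

Nash profiles: (C,R), (D,P)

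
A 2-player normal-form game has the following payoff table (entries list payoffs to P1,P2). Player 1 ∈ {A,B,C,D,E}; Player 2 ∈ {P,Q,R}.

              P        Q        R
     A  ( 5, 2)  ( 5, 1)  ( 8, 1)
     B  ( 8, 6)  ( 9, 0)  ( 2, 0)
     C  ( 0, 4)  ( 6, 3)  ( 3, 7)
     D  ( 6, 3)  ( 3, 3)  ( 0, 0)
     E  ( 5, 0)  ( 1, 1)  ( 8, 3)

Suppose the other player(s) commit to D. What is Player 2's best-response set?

u_2(P vs D) = 3
u_2(Q vs D) = 3
u_2(R vs D) = 0
max payoff 3 at {P,Q}

BR_2 = {P,Q}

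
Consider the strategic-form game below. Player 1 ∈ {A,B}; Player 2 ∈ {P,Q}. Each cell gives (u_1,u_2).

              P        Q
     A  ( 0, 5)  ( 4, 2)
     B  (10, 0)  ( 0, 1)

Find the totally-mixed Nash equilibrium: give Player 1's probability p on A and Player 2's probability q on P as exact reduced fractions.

P1 indiff ⇒ q·0+(1-q)·4 = q·10+(1-q)·0 ⇒ q(-10) = (1-q)(-4) ⇒ q = 2/7
P2 indiff ⇒ p·5+(1-p)·0 = p·2+(1-p)·1 ⇒ p(3) = (1-p)(1) ⇒ p = 1/4

P1 mixes 1/4 on A; P2 mixes 2/7 on P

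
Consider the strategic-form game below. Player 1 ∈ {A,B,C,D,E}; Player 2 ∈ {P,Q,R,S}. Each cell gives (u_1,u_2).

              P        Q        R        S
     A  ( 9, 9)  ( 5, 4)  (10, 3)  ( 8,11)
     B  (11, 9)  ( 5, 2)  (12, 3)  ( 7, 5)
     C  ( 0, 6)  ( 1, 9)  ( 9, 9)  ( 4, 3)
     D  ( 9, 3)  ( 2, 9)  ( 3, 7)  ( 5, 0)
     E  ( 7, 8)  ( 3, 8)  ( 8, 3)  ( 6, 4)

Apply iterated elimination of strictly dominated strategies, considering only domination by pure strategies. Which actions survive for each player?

IESDS → P1:{A,B} P2:{P,S}

P1 drop C (A beats it: P:9>0 Q:5>1 R:10>9 S:8>4)
P1 drop D (B beats it: P:11>9 Q:5>2 R:12>3 S:7>5)
P1 drop E (A beats it: P:9>7 Q:5>3 R:10>8 S:8>6)
P2 drop Q (P beats it: A:9>4 B:9>2)
P2 drop R (P beats it: A:9>3 B:9>3)
P1→{A,B} P2→{P,S}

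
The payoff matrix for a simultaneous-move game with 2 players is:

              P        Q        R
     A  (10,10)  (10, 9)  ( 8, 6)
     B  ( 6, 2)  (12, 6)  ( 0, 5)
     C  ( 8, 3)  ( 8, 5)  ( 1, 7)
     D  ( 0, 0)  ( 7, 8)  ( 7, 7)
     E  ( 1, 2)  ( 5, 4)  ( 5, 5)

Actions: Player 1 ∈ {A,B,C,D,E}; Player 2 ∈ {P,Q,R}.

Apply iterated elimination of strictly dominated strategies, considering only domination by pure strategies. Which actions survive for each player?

P1 drop C (A beats it: P:10>8 Q:10>8 R:8>1)
P1 drop D (A beats it: P:10>0 Q:10>7 R:8>7)
P1 drop E (A beats it: P:10>1 Q:10>5 R:8>5)
P2 drop R (Q beats it: A:9>6 B:6>5)
P1→{A,B} P2→{P,Q}

Survivors P1:{A,B} P2:{P,Q}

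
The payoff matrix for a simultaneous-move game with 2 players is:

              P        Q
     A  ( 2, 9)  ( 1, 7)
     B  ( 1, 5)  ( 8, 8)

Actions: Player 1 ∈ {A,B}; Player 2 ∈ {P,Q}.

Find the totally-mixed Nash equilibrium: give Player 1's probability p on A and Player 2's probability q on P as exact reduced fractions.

(p,q) = (3/5, 7/8)

P1 indiff ⇒ q·2+(1-q)·1 = q·1+(1-q)·8 ⇒ q(1) = (1-q)(7) ⇒ q = 7/8
P2 indiff ⇒ p·9+(1-p)·5 = p·7+(1-p)·8 ⇒ p(2) = (1-p)(3) ⇒ p = 3/5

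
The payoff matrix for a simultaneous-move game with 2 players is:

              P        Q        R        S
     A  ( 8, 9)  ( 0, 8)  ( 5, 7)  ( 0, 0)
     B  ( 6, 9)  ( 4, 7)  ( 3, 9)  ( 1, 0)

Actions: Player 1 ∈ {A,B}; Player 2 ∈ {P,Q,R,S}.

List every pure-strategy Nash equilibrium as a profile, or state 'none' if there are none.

PSNE = {(A,P)}

(A,P): NE
(A,Q): not NE [P1→B gives 4>0; P2→P gives 9>8]
(A,R): not NE [P2→P gives 9>7]
(A,S): not NE [P1→B gives 1>0; P2→P gives 9>0]
(B,P): not NE [P1→A gives 8>6]
(B,Q): not NE [P2→R gives 9>7]
(B,R): not NE [P1→A gives 5>3]
(B,S): not NE [P2→R gives 9>0]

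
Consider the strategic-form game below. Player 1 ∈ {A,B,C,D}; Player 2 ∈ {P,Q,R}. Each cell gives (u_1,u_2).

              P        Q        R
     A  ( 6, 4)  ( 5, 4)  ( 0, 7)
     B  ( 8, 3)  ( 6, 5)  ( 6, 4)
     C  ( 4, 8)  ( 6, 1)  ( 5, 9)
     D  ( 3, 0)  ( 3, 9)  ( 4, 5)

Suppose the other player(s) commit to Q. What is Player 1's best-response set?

P1 best: {B,C}

u_1(A vs Q) = 5
u_1(B vs Q) = 6
u_1(C vs Q) = 6
u_1(D vs Q) = 3
max payoff 6 at {B,C}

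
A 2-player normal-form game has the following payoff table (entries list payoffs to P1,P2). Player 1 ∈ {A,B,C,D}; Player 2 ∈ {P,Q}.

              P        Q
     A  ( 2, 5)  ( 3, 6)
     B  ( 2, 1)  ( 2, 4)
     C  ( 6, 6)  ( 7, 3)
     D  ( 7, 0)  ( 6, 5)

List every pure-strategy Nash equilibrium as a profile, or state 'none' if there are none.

No pure NE.

(A,P): not NE [P1→D gives 7>2; P2→Q gives 6>5]
(A,Q): not NE [P1→C gives 7>3]
(B,P): not NE [P1→D gives 7>2; P2→Q gives 4>1]
(B,Q): not NE [P1→C gives 7>2]
(C,P): not NE [P1→D gives 7>6]
(C,Q): not NE [P2→P gives 6>3]
(D,P): not NE [P2→Q gives 5>0]
(D,Q): not NE [P1→C gives 7>6]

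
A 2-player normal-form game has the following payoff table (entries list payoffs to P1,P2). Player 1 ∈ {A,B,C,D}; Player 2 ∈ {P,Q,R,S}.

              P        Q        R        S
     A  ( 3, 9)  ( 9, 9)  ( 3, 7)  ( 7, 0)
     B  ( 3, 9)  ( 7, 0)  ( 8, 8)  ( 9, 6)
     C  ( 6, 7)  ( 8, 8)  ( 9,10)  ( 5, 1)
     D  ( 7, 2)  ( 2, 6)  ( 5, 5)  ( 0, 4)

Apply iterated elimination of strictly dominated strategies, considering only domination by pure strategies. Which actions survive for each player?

IESDS → P1:{A,C,D} P2:{P,Q,R}

P2 drop S (R beats it: A:7>0 B:8>6 C:10>1 D:5>4)
P1 drop B (C beats it: P:6>3 Q:8>7 R:9>8)
P1→{A,C,D} P2→{P,Q,R}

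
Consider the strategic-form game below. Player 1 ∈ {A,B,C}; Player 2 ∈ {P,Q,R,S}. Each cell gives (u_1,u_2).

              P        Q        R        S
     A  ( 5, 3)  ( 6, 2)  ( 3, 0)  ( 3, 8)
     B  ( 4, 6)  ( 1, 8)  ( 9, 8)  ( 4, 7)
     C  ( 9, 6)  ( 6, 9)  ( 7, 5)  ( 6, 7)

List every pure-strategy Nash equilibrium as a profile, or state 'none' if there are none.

Nash profiles: (B,R), (C,Q)

(A,P): not NE [P1→C gives 9>5; P2→S gives 8>3]
(A,Q): not NE [P2→S gives 8>2]
(A,R): not NE [P1→B gives 9>3; P2→S gives 8>0]
(A,S): not NE [P1→C gives 6>3]
(B,P): not NE [P1→C gives 9>4; P2→R gives 8>6]
(B,Q): not NE [P1→C gives 6>1]
(B,R): NE
(B,S): not NE [P1→C gives 6>4; P2→R gives 8>7]
(C,P): not NE [P2→Q gives 9>6]
(C,Q): NE
(C,R): not NE [P1→B gives 9>7; P2→Q gives 9>5]
(C,S): not NE [P2→Q gives 9>7]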